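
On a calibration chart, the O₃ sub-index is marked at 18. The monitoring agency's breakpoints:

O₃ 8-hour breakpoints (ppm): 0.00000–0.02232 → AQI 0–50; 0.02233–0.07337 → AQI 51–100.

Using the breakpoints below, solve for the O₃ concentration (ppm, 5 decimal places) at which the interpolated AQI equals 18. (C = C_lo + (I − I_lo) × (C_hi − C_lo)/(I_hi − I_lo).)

AQI 18 lies in the 0–50 band, which corresponds to 0.00000–0.02232 ppm.
C = 0.00000 + (18−0)×(0.02232−0.00000)/(50−0) = 0.00000 + 18×0.02232/50 ≈ 0.0080352 ppm → 0.00804 ppm to 5 dp.

0.00804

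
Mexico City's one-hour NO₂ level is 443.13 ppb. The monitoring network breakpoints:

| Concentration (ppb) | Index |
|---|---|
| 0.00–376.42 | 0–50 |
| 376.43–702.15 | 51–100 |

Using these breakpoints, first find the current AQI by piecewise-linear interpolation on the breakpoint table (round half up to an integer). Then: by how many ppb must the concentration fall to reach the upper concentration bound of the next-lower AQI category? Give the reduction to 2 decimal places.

66.71

NO₂: 443.13 lies in 376.43–702.15, so I_lo=51, I_hi=100, C_lo=376.43, C_hi=702.15.
(100−51)/(702.15−376.43) × (443.13−376.43) + 51 = 49/325.72 × 66.70 + 51 ≈ 61.03 → 61.
Current AQI 61 is in the Moderate range (51–100). The next-lower category tops out at AQI 50, whose upper concentration bound is 376.42 ppb.
Reduction needed = 443.13 − 376.42 = 66.71 ppb.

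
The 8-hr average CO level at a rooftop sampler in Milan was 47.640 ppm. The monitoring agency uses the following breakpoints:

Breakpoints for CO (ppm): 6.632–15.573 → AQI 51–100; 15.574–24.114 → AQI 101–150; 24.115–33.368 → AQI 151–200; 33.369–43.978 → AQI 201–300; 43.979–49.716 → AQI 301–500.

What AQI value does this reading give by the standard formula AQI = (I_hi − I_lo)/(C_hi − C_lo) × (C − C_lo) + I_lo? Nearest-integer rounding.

CO: 47.640 lies in 43.979–49.716, so I_lo=301, I_hi=500, C_lo=43.979, C_hi=49.716.
(500−301)/(49.716−43.979) × (47.640−43.979) + 301 = 199/5.737 × 3.661 + 301 ≈ 427.99 → 428.
AQI 428 falls in the Hazardous category.

428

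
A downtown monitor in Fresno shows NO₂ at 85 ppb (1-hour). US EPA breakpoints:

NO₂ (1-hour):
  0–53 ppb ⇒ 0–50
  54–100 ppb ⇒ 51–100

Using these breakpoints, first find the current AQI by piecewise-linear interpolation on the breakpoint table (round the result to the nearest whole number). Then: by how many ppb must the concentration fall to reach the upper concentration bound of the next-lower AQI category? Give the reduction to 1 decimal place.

NO₂: row 54–100 (AQI 51–100). (100−51)·(85−54)/(100−54) + 51 = 49·31/46 + 51 ≈ 84.02 → 84.
Current AQI 84 is in the Moderate range (51–100). The next-lower category tops out at AQI 50, whose upper concentration bound is 53 ppb.
Reduction needed = 85 − 53 = 32.0 ppb.

32.0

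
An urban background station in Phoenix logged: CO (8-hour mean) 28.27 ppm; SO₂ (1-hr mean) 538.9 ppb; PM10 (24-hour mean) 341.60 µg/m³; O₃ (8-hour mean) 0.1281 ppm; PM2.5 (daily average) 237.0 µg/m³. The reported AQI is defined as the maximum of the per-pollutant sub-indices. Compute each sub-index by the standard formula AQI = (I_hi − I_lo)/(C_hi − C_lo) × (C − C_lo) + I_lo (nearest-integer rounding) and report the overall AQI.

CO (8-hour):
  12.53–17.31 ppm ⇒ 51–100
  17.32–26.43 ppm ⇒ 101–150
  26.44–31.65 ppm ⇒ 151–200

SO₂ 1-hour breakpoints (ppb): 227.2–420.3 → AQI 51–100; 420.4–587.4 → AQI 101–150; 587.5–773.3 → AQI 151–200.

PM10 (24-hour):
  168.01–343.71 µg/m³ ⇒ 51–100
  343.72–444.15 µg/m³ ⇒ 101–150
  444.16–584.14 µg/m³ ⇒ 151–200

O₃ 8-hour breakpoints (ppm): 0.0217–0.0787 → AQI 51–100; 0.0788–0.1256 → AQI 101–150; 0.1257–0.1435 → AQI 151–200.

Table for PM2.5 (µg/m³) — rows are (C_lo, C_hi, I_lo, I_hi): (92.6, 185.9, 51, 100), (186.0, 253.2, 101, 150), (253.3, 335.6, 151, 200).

CO 28.27: bracket 26.44–31.65 → index 151–200; slope 49/5.21, offset 1.83.
AQI = 151 + 49/5.21·1.83 ≈ 168.21 ⇒ 168.
SO₂: 538.9 ∈ [420.4, 587.4] ↔ index [101, 150].
101 + (538.9−420.4)·(150−101)/(587.4−420.4) = 101 + 118.5·49/167.0 ≈ 135.77, so AQI = 136.
PM10: 341.60 lies in 168.01–343.71, so I_lo=51, I_hi=100, C_lo=168.01, C_hi=343.71.
(100−51)/(343.71−168.01) × (341.60−168.01) + 51 = 49/175.70 × 173.59 + 51 ≈ 99.41 → 99.
O₃: row 0.1257–0.1435 (AQI 151–200). (200−151)·(0.1281−0.1257)/(0.1435−0.1257) + 151 = 49·0.0024/0.0178 + 151 ≈ 157.61 → 158.
PM2.5: 237.0 lies in 186.0–253.2, so I_lo=101, I_hi=150, C_lo=186.0, C_hi=253.2.
(150−101)/(253.2−186.0) × (237.0−186.0) + 101 = 49/67.2 × 51.0 + 101 ≈ 138.19 → 138.
Sub-indices: CO→168, SO₂→136, PM10→99, O₃→158, PM2.5→138. Overall AQI = max = 168; dominant pollutant is CO.
AQI 168: Unhealthy.

168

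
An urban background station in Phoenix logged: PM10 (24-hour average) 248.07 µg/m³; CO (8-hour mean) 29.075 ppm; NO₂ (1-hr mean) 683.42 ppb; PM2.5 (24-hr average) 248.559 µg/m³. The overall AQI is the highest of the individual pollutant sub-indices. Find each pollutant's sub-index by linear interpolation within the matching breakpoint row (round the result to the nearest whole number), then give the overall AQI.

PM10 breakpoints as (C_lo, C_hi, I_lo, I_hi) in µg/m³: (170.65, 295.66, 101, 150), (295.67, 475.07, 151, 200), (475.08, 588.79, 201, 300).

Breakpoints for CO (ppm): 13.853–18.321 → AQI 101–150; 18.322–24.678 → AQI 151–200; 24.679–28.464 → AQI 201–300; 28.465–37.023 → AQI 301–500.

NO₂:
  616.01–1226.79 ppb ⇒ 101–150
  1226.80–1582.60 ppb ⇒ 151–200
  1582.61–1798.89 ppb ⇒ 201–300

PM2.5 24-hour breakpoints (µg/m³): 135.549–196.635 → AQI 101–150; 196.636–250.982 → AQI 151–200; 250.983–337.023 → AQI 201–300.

315

PM10: 248.07 lies in 170.65–295.66, so I_lo=101, I_hi=150, C_lo=170.65, C_hi=295.66.
(150−101)/(295.66−170.65) × (248.07−170.65) + 101 = 49/125.01 × 77.42 + 101 ≈ 131.35 → 131.
CO: 29.075 lies in 28.465–37.023, so I_lo=301, I_hi=500, C_lo=28.465, C_hi=37.023.
(500−301)/(37.023−28.465) × (29.075−28.465) + 301 = 199/8.558 × 0.610 + 301 ≈ 315.18 → 315.
NO₂: 683.42 ∈ [616.01, 1226.79] ↔ index [101, 150].
101 + (683.42−616.01)·(150−101)/(1226.79−616.01) = 101 + 67.41·49/610.78 ≈ 106.41, so AQI = 106.
PM2.5 248.559: bracket 196.636–250.982 → index 151–200; slope 49/54.346, offset 51.923.
AQI = 151 + 49/54.346·51.923 ≈ 197.82 ⇒ 198.
Sub-indices: PM10→131, CO→315, NO₂→106, PM2.5→198. Overall AQI = max = 315; dominant pollutant is CO.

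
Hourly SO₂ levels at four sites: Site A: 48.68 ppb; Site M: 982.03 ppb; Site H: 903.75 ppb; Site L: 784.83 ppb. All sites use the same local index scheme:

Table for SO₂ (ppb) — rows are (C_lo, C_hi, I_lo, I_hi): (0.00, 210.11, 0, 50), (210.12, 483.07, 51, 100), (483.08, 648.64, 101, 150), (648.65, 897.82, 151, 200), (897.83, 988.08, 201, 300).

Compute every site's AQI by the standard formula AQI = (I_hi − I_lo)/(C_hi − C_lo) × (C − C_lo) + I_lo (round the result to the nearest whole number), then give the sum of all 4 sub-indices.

Site A: 48.68 ∈ [0.00, 210.11] ↔ index [0, 50].
0 + (48.68−0.00)·(50−0)/(210.11−0.00) = 0 + 48.68·50/210.11 ≈ 11.58, so AQI = 12.
Site M: 982.03 ∈ [897.83, 988.08] ↔ index [201, 300].
201 + (982.03−897.83)·(300−201)/(988.08−897.83) = 201 + 84.20·99/90.25 ≈ 293.36, so AQI = 293.
Site H: row 897.83–988.08 (AQI 201–300). (300−201)·(903.75−897.83)/(988.08−897.83) + 201 = 99·5.92/90.25 + 201 ≈ 207.49 → 207.
Site L: 784.83 ∈ [648.65, 897.82] ↔ index [151, 200].
151 + (784.83−648.65)·(200−151)/(897.82−648.65) = 151 + 136.18·49/249.17 ≈ 177.78, so AQI = 178.
AQIs: Site A=12, Site M=293, Site H=207, Site L=178. Sum = 12 + 293 + 207 + 178 = 690.

690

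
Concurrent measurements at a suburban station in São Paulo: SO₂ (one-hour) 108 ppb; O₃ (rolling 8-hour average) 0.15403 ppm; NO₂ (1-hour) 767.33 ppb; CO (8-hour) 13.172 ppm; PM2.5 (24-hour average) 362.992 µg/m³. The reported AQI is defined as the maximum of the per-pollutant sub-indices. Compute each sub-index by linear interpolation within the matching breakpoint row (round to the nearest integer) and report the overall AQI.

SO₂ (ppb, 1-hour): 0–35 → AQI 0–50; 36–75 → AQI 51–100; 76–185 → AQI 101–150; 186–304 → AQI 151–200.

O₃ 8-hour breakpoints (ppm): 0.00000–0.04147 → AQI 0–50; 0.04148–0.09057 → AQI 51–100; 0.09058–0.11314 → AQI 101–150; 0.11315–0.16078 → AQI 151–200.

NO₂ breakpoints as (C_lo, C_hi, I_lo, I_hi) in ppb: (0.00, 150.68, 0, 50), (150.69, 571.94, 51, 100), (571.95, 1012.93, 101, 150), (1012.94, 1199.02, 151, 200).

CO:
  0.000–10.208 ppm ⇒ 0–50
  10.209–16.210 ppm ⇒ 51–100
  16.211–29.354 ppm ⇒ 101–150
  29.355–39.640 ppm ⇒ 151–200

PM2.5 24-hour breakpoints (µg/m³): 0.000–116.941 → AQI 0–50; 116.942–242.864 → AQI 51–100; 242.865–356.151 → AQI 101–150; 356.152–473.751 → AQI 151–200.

193

SO₂ 108: bracket 76–185 → index 101–150; slope 49/109, offset 32.
AQI = 101 + 49/109·32 ≈ 115.39 ⇒ 115.
O₃ 0.15403: bracket 0.11315–0.16078 → index 151–200; slope 49/0.04763, offset 0.04088.
AQI = 151 + 49/0.04763·0.04088 ≈ 193.06 ⇒ 193.
NO₂ 767.33: bracket 571.95–1012.93 → index 101–150; slope 49/440.98, offset 195.38.
AQI = 101 + 49/440.98·195.38 ≈ 122.71 ⇒ 123.
CO: row 10.209–16.210 (AQI 51–100). (100−51)·(13.172−10.209)/(16.210−10.209) + 51 = 49·2.963/6.001 + 51 ≈ 75.19 → 75.
PM2.5: 362.992 lies in 356.152–473.751, so I_lo=151, I_hi=200, C_lo=356.152, C_hi=473.751.
(200−151)/(473.751−356.152) × (362.992−356.152) + 151 = 49/117.599 × 6.840 + 151 ≈ 153.85 → 154.
Sub-indices: SO₂→115, O₃→193, NO₂→123, CO→75, PM2.5→154. Overall AQI = max = 193; dominant pollutant is O₃.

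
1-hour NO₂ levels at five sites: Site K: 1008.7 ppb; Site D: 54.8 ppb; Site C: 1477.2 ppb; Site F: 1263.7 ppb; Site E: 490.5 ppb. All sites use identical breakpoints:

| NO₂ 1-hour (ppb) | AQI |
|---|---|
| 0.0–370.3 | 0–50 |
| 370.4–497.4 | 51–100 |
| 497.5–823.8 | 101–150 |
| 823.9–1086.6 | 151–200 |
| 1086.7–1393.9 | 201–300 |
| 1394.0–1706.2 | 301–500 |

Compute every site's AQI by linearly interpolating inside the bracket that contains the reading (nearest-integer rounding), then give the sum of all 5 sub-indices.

Site K: row 823.9–1086.6 (AQI 151–200). (200−151)·(1008.7−823.9)/(1086.6−823.9) + 151 = 49·184.8/262.7 + 151 ≈ 185.47 → 185.
Site D: 54.8 ∈ [0.0, 370.3] ↔ index [0, 50].
0 + (54.8−0.0)·(50−0)/(370.3−0.0) = 0 + 54.8·50/370.3 ≈ 7.40, so AQI = 7.
Site C: row 1394.0–1706.2 (AQI 301–500). (500−301)·(1477.2−1394.0)/(1706.2−1394.0) + 301 = 199·83.2/312.2 + 301 ≈ 354.03 → 354.
Site F: 1263.7 lies in 1086.7–1393.9, so I_lo=201, I_hi=300, C_lo=1086.7, C_hi=1393.9.
(300−201)/(1393.9−1086.7) × (1263.7−1086.7) + 201 = 99/307.2 × 177.0 + 201 ≈ 258.04 → 258.
Site E: 490.5 lies in 370.4–497.4, so I_lo=51, I_hi=100, C_lo=370.4, C_hi=497.4.
(100−51)/(497.4−370.4) × (490.5−370.4) + 51 = 49/127.0 × 120.1 + 51 ≈ 97.34 → 97.
AQIs: Site K=185, Site D=7, Site C=354, Site F=258, Site E=97. Sum = 185 + 7 + 354 + 258 + 97 = 901.

901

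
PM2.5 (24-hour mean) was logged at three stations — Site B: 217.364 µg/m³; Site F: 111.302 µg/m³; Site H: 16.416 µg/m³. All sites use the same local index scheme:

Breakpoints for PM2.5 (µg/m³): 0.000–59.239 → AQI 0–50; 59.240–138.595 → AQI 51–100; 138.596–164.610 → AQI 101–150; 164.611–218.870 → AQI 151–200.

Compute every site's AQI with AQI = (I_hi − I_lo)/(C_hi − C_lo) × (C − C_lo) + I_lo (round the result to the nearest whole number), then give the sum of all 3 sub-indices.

296

Site B: row 164.611–218.870 (AQI 151–200). (200−151)·(217.364−164.611)/(218.870−164.611) + 151 = 49·52.753/54.259 + 151 ≈ 198.64 → 199.
Site F 111.302: bracket 59.240–138.595 → index 51–100; slope 49/79.355, offset 52.062.
AQI = 51 + 49/79.355·52.062 ≈ 83.15 ⇒ 83.
Site H: row 0.000–59.239 (AQI 0–50). (50−0)·(16.416−0.000)/(59.239−0.000) + 0 = 50·16.416/59.239 + 0 ≈ 13.86 → 14.
AQIs: Site B=199, Site F=83, Site H=14. Sum = 199 + 83 + 14 = 296.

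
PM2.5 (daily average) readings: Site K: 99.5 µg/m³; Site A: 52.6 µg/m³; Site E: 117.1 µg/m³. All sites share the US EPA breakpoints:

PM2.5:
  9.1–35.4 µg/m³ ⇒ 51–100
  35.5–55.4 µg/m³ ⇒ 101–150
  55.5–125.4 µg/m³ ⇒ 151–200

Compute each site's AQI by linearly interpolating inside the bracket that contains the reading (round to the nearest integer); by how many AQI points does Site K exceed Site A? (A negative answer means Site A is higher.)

Site K: 99.5 lies in 55.5–125.4, so I_lo=151, I_hi=200, C_lo=55.5, C_hi=125.4.
(200−151)/(125.4−55.5) × (99.5−55.5) + 151 = 49/69.9 × 44.0 + 151 ≈ 181.84 → 182.
Site A 52.6: bracket 35.5–55.4 → index 101–150; slope 49/19.9, offset 17.1.
AQI = 101 + 49/19.9·17.1 ≈ 143.11 ⇒ 143.
Site E: 117.1 lies in 55.5–125.4, so I_lo=151, I_hi=200, C_lo=55.5, C_hi=125.4.
(200−151)/(125.4−55.5) × (117.1−55.5) + 151 = 49/69.9 × 61.6 + 151 ≈ 194.18 → 194.
AQIs: Site K=182, Site A=143, Site E=194. Site K (182) − Site A (143) = 39.

39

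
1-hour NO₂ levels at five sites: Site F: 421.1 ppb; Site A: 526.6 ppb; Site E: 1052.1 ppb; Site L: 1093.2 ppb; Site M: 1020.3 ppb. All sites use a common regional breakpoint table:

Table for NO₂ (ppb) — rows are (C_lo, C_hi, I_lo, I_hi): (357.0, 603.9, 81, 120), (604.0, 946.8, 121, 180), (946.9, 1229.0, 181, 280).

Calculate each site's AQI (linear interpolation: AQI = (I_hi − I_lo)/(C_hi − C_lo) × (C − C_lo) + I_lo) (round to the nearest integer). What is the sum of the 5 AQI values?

Site F: row 357.0–603.9 (AQI 81–120). (120−81)·(421.1−357.0)/(603.9−357.0) + 81 = 39·64.1/246.9 + 81 ≈ 91.13 → 91.
Site A 526.6: bracket 357.0–603.9 → index 81–120; slope 39/246.9, offset 169.6.
AQI = 81 + 39/246.9·169.6 ≈ 107.79 ⇒ 108.
Site E: row 946.9–1229.0 (AQI 181–280). (280−181)·(1052.1−946.9)/(1229.0−946.9) + 181 = 99·105.2/282.1 + 181 ≈ 217.92 → 218.
Site L: 1093.2 ∈ [946.9, 1229.0] ↔ index [181, 280].
181 + (1093.2−946.9)·(280−181)/(1229.0−946.9) = 181 + 146.3·99/282.1 ≈ 232.34, so AQI = 232.
Site M: row 946.9–1229.0 (AQI 181–280). (280−181)·(1020.3−946.9)/(1229.0−946.9) + 181 = 99·73.4/282.1 + 181 ≈ 206.76 → 207.
AQIs: Site F=91, Site A=108, Site E=218, Site L=232, Site M=207. Sum = 91 + 108 + 218 + 232 + 207 = 856.

856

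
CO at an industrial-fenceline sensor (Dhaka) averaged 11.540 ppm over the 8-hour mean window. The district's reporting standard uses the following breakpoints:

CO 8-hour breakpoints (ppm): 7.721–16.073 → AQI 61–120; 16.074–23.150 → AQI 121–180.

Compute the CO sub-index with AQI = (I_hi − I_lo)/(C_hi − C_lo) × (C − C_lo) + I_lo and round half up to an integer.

88

CO: 11.540 lies in 7.721–16.073, so I_lo=61, I_hi=120, C_lo=7.721, C_hi=16.073.
(120−61)/(16.073−7.721) × (11.540−7.721) + 61 = 59/8.352 × 3.819 + 61 ≈ 87.98 → 88.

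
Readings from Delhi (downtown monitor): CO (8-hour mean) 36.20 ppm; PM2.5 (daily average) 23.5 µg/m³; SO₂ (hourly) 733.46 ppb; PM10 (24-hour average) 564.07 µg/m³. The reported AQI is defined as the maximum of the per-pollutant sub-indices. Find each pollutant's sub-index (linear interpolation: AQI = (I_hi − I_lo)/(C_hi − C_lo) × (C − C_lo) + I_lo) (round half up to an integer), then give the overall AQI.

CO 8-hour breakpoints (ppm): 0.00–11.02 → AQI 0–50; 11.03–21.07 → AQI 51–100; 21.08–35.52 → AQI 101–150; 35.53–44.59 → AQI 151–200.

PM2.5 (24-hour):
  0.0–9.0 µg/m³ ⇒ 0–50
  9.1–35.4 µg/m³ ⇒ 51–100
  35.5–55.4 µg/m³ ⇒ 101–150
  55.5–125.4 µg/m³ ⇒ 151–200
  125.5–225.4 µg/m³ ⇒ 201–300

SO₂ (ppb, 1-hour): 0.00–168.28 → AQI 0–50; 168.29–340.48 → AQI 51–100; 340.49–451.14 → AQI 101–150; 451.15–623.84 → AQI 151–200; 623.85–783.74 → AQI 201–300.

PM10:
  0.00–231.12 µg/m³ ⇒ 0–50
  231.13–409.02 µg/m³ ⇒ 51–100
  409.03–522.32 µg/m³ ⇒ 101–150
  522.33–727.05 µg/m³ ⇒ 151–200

CO: row 35.53–44.59 (AQI 151–200). (200−151)·(36.20−35.53)/(44.59−35.53) + 151 = 49·0.67/9.06 + 151 ≈ 154.62 → 155.
PM2.5: row 9.1–35.4 (AQI 51–100). (100−51)·(23.5−9.1)/(35.4−9.1) + 51 = 49·14.4/26.3 + 51 ≈ 77.83 → 78.
SO₂ 733.46: bracket 623.85–783.74 → index 201–300; slope 99/159.89, offset 109.61.
AQI = 201 + 99/159.89·109.61 ≈ 268.87 ⇒ 269.
PM10: 564.07 lies in 522.33–727.05, so I_lo=151, I_hi=200, C_lo=522.33, C_hi=727.05.
(200−151)/(727.05−522.33) × (564.07−522.33) + 151 = 49/204.72 × 41.74 + 151 ≈ 160.99 → 161.
Sub-indices: CO→155, PM2.5→78, SO₂→269, PM10→161. Overall AQI = max = 269; dominant pollutant is SO₂.

269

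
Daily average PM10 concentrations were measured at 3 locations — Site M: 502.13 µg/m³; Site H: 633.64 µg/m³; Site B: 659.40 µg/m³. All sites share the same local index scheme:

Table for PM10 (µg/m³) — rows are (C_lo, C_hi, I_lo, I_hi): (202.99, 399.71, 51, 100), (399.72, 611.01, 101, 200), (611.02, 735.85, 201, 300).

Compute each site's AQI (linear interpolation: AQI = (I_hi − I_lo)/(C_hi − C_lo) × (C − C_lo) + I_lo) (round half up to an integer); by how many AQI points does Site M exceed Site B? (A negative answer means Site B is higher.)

Site M: 502.13 ∈ [399.72, 611.01] ↔ index [101, 200].
101 + (502.13−399.72)·(200−101)/(611.01−399.72) = 101 + 102.41·99/211.29 ≈ 148.98, so AQI = 149.
Site H: 633.64 ∈ [611.02, 735.85] ↔ index [201, 300].
201 + (633.64−611.02)·(300−201)/(735.85−611.02) = 201 + 22.62·99/124.83 ≈ 218.94, so AQI = 219.
Site B: row 611.02–735.85 (AQI 201–300). (300−201)·(659.40−611.02)/(735.85−611.02) + 201 = 99·48.38/124.83 + 201 ≈ 239.37 → 239.
AQIs: Site M=149, Site H=219, Site B=239. Site M (149) − Site B (239) = -90.

-90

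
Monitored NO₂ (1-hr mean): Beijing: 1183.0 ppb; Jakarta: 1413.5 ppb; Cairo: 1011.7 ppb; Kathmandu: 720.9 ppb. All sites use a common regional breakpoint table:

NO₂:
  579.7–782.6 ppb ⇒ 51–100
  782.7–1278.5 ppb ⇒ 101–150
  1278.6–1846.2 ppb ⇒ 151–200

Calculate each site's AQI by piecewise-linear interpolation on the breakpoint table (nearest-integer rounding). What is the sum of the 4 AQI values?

513

Beijing: 1183.0 lies in 782.7–1278.5, so I_lo=101, I_hi=150, C_lo=782.7, C_hi=1278.5.
(150−101)/(1278.5−782.7) × (1183.0−782.7) + 101 = 49/495.8 × 400.3 + 101 ≈ 140.56 → 141.
Jakarta 1413.5: bracket 1278.6–1846.2 → index 151–200; slope 49/567.6, offset 134.9.
AQI = 151 + 49/567.6·134.9 ≈ 162.65 ⇒ 163.
Cairo: row 782.7–1278.5 (AQI 101–150). (150−101)·(1011.7−782.7)/(1278.5−782.7) + 101 = 49·229.0/495.8 + 101 ≈ 123.63 → 124.
Kathmandu: 720.9 ∈ [579.7, 782.6] ↔ index [51, 100].
51 + (720.9−579.7)·(100−51)/(782.6−579.7) = 51 + 141.2·49/202.9 ≈ 85.10, so AQI = 85.
AQIs: Beijing=141, Jakarta=163, Cairo=124, Kathmandu=85. Sum = 141 + 163 + 124 + 85 = 513.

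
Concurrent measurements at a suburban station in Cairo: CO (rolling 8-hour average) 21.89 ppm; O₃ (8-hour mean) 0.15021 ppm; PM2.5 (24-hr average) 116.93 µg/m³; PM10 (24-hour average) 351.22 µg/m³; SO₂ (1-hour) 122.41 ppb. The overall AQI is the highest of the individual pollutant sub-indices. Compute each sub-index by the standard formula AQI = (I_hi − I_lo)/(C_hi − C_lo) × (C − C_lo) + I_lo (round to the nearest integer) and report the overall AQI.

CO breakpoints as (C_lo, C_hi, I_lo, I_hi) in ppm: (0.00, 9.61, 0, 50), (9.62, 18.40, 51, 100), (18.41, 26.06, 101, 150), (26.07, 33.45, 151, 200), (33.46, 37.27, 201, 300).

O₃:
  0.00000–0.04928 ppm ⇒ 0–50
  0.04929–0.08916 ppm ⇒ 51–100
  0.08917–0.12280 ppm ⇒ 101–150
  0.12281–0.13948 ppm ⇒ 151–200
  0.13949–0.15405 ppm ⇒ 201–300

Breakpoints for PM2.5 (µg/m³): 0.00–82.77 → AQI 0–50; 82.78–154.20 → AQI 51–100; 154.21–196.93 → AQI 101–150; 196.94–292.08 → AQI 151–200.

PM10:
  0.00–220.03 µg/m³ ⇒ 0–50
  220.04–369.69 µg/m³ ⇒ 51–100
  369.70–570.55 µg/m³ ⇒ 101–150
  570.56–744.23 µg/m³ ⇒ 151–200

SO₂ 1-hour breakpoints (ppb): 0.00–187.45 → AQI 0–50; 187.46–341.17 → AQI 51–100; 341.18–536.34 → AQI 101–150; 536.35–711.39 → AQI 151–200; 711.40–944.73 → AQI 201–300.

274

CO 21.89: bracket 18.41–26.06 → index 101–150; slope 49/7.65, offset 3.48.
AQI = 101 + 49/7.65·3.48 ≈ 123.29 ⇒ 123.
O₃: row 0.13949–0.15405 (AQI 201–300). (300−201)·(0.15021−0.13949)/(0.15405−0.13949) + 201 = 99·0.01072/0.01456 + 201 ≈ 273.89 → 274.
PM2.5: row 82.78–154.20 (AQI 51–100). (100−51)·(116.93−82.78)/(154.20−82.78) + 51 = 49·34.15/71.42 + 51 ≈ 74.43 → 74.
PM10: 351.22 lies in 220.04–369.69, so I_lo=51, I_hi=100, C_lo=220.04, C_hi=369.69.
(100−51)/(369.69−220.04) × (351.22−220.04) + 51 = 49/149.65 × 131.18 + 51 ≈ 93.95 → 94.
SO₂: 122.41 lies in 0.00–187.45, so I_lo=0, I_hi=50, C_lo=0.00, C_hi=187.45.
(50−0)/(187.45−0.00) × (122.41−0.00) + 0 = 50/187.45 × 122.41 + 0 ≈ 32.65 → 33.
Sub-indices: CO→123, O₃→274, PM2.5→74, PM10→94, SO₂→33. Overall AQI = max = 274; dominant pollutant is O₃.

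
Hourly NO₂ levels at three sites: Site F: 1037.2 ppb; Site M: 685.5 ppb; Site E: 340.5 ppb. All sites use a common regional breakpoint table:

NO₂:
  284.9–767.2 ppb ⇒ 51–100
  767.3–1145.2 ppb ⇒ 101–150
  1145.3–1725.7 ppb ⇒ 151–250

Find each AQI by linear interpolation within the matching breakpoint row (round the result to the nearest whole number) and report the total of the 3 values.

Site F 1037.2: bracket 767.3–1145.2 → index 101–150; slope 49/377.9, offset 269.9.
AQI = 101 + 49/377.9·269.9 ≈ 136.00 ⇒ 136.
Site M: row 284.9–767.2 (AQI 51–100). (100−51)·(685.5−284.9)/(767.2−284.9) + 51 = 49·400.6/482.3 + 51 ≈ 91.70 → 92.
Site E: row 284.9–767.2 (AQI 51–100). (100−51)·(340.5−284.9)/(767.2−284.9) + 51 = 49·55.6/482.3 + 51 ≈ 56.65 → 57.
AQIs: Site F=136, Site M=92, Site E=57. Sum = 136 + 92 + 57 = 285.

285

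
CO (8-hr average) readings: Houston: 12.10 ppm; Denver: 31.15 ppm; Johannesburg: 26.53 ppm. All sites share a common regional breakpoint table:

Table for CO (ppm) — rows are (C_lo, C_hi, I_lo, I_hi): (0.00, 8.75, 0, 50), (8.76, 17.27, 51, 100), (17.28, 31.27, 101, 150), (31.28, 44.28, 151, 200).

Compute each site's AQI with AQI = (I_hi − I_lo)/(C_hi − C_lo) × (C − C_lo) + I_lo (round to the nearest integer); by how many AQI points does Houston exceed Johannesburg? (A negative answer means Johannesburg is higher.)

Houston: 12.10 ∈ [8.76, 17.27] ↔ index [51, 100].
51 + (12.10−8.76)·(100−51)/(17.27−8.76) = 51 + 3.34·49/8.51 ≈ 70.23, so AQI = 70.
Denver: 31.15 lies in 17.28–31.27, so I_lo=101, I_hi=150, C_lo=17.28, C_hi=31.27.
(150−101)/(31.27−17.28) × (31.15−17.28) + 101 = 49/13.99 × 13.87 + 101 ≈ 149.58 → 150.
Johannesburg: 26.53 ∈ [17.28, 31.27] ↔ index [101, 150].
101 + (26.53−17.28)·(150−101)/(31.27−17.28) = 101 + 9.25·49/13.99 ≈ 133.40, so AQI = 133.
AQIs: Houston=70, Denver=150, Johannesburg=133. Houston (70) − Johannesburg (133) = -63.

-63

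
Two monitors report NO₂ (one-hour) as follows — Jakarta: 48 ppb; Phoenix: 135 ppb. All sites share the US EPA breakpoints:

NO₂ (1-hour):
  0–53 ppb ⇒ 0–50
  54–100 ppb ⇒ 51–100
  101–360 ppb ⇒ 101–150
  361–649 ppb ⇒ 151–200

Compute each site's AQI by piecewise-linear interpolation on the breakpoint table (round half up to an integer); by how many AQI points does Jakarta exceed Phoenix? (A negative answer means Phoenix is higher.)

Jakarta: 48 lies in 0–53, so I_lo=0, I_hi=50, C_lo=0, C_hi=53.
(50−0)/(53−0) × (48−0) + 0 = 50/53 × 48 + 0 ≈ 45.28 → 45.
Phoenix: 135 lies in 101–360, so I_lo=101, I_hi=150, C_lo=101, C_hi=360.
(150−101)/(360−101) × (135−101) + 101 = 49/259 × 34 + 101 ≈ 107.43 → 107.
AQIs: Jakarta=45, Phoenix=107. Jakarta (45) − Phoenix (107) = -62.

-62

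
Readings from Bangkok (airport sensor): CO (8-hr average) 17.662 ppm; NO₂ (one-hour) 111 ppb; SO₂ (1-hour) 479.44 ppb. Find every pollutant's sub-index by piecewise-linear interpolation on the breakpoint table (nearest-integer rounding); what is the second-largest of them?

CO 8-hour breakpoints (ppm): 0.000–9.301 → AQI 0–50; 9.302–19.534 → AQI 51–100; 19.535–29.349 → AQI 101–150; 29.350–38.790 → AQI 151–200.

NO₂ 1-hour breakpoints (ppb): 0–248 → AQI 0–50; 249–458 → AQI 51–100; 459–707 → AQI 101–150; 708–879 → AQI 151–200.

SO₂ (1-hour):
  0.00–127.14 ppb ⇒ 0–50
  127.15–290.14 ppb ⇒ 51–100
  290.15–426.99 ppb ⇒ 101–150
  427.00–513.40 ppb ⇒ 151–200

91

CO 17.662: bracket 9.302–19.534 → index 51–100; slope 49/10.232, offset 8.360.
AQI = 51 + 49/10.232·8.360 ≈ 91.04 ⇒ 91.
NO₂: 111 ∈ [0, 248] ↔ index [0, 50].
0 + (111−0)·(50−0)/(248−0) = 0 + 111·50/248 ≈ 22.38, so AQI = 22.
SO₂: 479.44 ∈ [427.00, 513.40] ↔ index [151, 200].
151 + (479.44−427.00)·(200−151)/(513.40−427.00) = 151 + 52.44·49/86.40 ≈ 180.74, so AQI = 181.
Sub-indices: CO→91, NO₂→22, SO₂→181. Ranked high→low: 181, 91, 22. Second-highest sub-index = 91.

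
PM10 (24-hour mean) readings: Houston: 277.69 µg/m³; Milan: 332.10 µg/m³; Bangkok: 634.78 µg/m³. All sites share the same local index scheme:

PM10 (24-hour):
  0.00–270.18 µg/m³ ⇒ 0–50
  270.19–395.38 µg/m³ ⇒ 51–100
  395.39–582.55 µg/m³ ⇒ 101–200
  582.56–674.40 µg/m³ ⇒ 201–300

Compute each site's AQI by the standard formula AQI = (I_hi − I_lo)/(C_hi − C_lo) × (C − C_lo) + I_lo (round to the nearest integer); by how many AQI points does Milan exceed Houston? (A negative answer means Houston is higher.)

Houston 277.69: bracket 270.19–395.38 → index 51–100; slope 49/125.19, offset 7.50.
AQI = 51 + 49/125.19·7.50 ≈ 53.94 ⇒ 54.
Milan: 332.10 ∈ [270.19, 395.38] ↔ index [51, 100].
51 + (332.10−270.19)·(100−51)/(395.38−270.19) = 51 + 61.91·49/125.19 ≈ 75.23, so AQI = 75.
Bangkok: row 582.56–674.40 (AQI 201–300). (300−201)·(634.78−582.56)/(674.40−582.56) + 201 = 99·52.22/91.84 + 201 ≈ 257.29 → 257.
AQIs: Houston=54, Milan=75, Bangkok=257. Milan (75) − Houston (54) = 21.

21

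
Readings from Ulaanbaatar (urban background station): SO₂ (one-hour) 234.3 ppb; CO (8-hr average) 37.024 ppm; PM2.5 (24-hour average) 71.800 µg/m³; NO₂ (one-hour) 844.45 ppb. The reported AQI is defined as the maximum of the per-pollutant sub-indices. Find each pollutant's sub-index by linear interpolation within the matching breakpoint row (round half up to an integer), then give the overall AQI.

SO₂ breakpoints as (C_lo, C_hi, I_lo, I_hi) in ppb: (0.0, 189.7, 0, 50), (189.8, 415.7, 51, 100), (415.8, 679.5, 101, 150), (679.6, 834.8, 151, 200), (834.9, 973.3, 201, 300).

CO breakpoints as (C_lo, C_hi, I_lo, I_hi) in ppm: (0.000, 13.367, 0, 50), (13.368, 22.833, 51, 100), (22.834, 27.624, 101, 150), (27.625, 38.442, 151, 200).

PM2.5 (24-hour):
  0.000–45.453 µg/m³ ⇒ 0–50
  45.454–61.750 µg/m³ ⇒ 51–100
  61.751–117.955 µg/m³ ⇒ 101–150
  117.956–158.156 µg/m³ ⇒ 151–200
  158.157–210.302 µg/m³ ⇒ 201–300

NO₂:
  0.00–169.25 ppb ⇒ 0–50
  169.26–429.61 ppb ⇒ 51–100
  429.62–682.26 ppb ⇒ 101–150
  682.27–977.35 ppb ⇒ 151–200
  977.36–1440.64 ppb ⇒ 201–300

SO₂ 234.3: bracket 189.8–415.7 → index 51–100; slope 49/225.9, offset 44.5.
AQI = 51 + 49/225.9·44.5 ≈ 60.65 ⇒ 61.
CO: row 27.625–38.442 (AQI 151–200). (200−151)·(37.024−27.625)/(38.442−27.625) + 151 = 49·9.399/10.817 + 151 ≈ 193.58 → 194.
PM2.5 71.800: bracket 61.751–117.955 → index 101–150; slope 49/56.204, offset 10.049.
AQI = 101 + 49/56.204·10.049 ≈ 109.76 ⇒ 110.
NO₂: row 682.27–977.35 (AQI 151–200). (200−151)·(844.45−682.27)/(977.35−682.27) + 151 = 49·162.18/295.08 + 151 ≈ 177.93 → 178.
Sub-indices: SO₂→61, CO→194, PM2.5→110, NO₂→178. Overall AQI = max = 194; dominant pollutant is CO.

194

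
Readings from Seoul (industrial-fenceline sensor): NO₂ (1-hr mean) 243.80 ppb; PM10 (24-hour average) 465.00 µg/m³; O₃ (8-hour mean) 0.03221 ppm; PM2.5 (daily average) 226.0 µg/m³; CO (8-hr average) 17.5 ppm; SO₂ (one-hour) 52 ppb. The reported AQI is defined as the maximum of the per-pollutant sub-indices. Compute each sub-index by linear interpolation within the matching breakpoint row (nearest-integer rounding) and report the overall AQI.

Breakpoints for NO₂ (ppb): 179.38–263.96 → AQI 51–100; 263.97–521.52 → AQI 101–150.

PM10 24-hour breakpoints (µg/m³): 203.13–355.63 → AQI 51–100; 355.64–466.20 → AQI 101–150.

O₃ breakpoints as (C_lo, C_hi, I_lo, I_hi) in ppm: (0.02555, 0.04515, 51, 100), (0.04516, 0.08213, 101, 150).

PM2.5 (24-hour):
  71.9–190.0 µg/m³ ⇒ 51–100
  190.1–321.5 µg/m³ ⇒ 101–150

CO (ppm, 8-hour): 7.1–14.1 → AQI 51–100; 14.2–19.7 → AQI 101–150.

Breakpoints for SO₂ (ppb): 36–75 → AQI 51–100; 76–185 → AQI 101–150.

NO₂: 243.80 ∈ [179.38, 263.96] ↔ index [51, 100].
51 + (243.80−179.38)·(100−51)/(263.96−179.38) = 51 + 64.42·49/84.58 ≈ 88.32, so AQI = 88.
PM10 465.00: bracket 355.64–466.20 → index 101–150; slope 49/110.56, offset 109.36.
AQI = 101 + 49/110.56·109.36 ≈ 149.47 ⇒ 149.
O₃: row 0.02555–0.04515 (AQI 51–100). (100−51)·(0.03221−0.02555)/(0.04515−0.02555) + 51 = 49·0.00666/0.01960 + 51 ≈ 67.65 → 68.
PM2.5: 226.0 lies in 190.1–321.5, so I_lo=101, I_hi=150, C_lo=190.1, C_hi=321.5.
(150−101)/(321.5−190.1) × (226.0−190.1) + 101 = 49/131.4 × 35.9 + 101 ≈ 114.39 → 114.
CO: 17.5 ∈ [14.2, 19.7] ↔ index [101, 150].
101 + (17.5−14.2)·(150−101)/(19.7−14.2) = 101 + 3.3·49/5.5 ≈ 130.40, so AQI = 130.
SO₂: 52 lies in 36–75, so I_lo=51, I_hi=100, C_lo=36, C_hi=75.
(100−51)/(75−36) × (52−36) + 51 = 49/39 × 16 + 51 ≈ 71.10 → 71.
Sub-indices: NO₂→88, PM10→149, O₃→68, PM2.5→114, CO→130, SO₂→71. Overall AQI = max = 149; dominant pollutant is PM10.

149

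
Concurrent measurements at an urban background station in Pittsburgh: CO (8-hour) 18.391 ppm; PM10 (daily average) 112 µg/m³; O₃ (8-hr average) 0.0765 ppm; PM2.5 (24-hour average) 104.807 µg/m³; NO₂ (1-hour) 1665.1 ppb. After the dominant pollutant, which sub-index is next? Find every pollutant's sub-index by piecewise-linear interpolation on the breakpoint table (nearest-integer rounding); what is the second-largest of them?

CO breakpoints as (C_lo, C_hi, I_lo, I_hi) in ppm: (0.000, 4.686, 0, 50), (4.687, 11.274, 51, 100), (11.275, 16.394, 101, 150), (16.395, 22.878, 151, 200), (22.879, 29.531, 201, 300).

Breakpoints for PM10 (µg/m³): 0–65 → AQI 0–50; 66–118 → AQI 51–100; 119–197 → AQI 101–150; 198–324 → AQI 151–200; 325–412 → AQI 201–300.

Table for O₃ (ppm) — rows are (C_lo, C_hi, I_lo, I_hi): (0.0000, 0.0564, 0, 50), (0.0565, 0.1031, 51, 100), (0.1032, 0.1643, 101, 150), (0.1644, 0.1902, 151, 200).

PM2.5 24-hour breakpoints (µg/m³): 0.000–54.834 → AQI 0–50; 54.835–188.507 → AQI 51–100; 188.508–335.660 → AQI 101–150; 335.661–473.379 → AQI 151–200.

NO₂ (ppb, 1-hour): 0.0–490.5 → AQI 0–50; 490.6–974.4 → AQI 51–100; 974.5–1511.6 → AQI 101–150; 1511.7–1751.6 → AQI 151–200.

CO 18.391: bracket 16.395–22.878 → index 151–200; slope 49/6.483, offset 1.996.
AQI = 151 + 49/6.483·1.996 ≈ 166.09 ⇒ 166.
PM10: row 66–118 (AQI 51–100). (100−51)·(112−66)/(118−66) + 51 = 49·46/52 + 51 ≈ 94.35 → 94.
O₃ 0.0765: bracket 0.0565–0.1031 → index 51–100; slope 49/0.0466, offset 0.0200.
AQI = 51 + 49/0.0466·0.0200 ≈ 72.03 ⇒ 72.
PM2.5: 104.807 ∈ [54.835, 188.507] ↔ index [51, 100].
51 + (104.807−54.835)·(100−51)/(188.507−54.835) = 51 + 49.972·49/133.672 ≈ 69.32, so AQI = 69.
NO₂: row 1511.7–1751.6 (AQI 151–200). (200−151)·(1665.1−1511.7)/(1751.6−1511.7) + 151 = 49·153.4/239.9 + 151 ≈ 182.33 → 182.
Sub-indices: CO→166, PM10→94, O₃→72, PM2.5→69, NO₂→182. Ranked high→low: 182, 166, 94, 72, 69. Second-highest sub-index = 166.

166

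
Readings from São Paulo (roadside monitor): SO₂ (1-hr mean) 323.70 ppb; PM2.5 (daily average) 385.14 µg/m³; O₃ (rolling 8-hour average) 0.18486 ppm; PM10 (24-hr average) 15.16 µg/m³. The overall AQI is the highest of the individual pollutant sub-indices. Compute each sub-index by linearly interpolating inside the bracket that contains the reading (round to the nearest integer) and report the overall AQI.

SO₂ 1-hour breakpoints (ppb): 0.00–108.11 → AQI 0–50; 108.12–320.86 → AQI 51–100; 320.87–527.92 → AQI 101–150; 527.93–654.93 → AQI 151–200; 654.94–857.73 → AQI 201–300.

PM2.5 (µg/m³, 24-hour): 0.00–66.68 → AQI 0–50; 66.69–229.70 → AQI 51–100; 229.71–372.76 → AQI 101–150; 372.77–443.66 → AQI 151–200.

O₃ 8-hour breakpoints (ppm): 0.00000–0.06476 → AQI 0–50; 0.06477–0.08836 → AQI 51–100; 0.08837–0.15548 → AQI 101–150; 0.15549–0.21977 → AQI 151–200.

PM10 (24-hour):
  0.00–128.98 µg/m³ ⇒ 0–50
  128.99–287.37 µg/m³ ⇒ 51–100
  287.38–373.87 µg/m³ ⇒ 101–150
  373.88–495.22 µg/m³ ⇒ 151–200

173

SO₂: 323.70 ∈ [320.87, 527.92] ↔ index [101, 150].
101 + (323.70−320.87)·(150−101)/(527.92−320.87) = 101 + 2.83·49/207.05 ≈ 101.67, so AQI = 102.
PM2.5: 385.14 lies in 372.77–443.66, so I_lo=151, I_hi=200, C_lo=372.77, C_hi=443.66.
(200−151)/(443.66−372.77) × (385.14−372.77) + 151 = 49/70.89 × 12.37 + 151 ≈ 159.55 → 160.
O₃: 0.18486 ∈ [0.15549, 0.21977] ↔ index [151, 200].
151 + (0.18486−0.15549)·(200−151)/(0.21977−0.15549) = 151 + 0.02937·49/0.06428 ≈ 173.39, so AQI = 173.
PM10 15.16: bracket 0.00–128.98 → index 0–50; slope 50/128.98, offset 15.16.
AQI = 0 + 50/128.98·15.16 ≈ 5.88 ⇒ 6.
Sub-indices: SO₂→102, PM2.5→160, O₃→173, PM10→6. Overall AQI = max = 173; dominant pollutant is O₃.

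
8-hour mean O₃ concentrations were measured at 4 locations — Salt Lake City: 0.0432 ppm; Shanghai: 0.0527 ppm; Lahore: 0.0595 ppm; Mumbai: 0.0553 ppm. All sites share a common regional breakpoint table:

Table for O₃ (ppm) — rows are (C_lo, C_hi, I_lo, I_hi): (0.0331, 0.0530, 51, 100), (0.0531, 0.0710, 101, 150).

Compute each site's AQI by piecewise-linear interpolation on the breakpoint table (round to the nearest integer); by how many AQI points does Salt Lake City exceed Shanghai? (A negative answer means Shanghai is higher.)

-23

Salt Lake City: row 0.0331–0.0530 (AQI 51–100). (100−51)·(0.0432−0.0331)/(0.0530−0.0331) + 51 = 49·0.0101/0.0199 + 51 ≈ 75.87 → 76.
Shanghai: row 0.0331–0.0530 (AQI 51–100). (100−51)·(0.0527−0.0331)/(0.0530−0.0331) + 51 = 49·0.0196/0.0199 + 51 ≈ 99.26 → 99.
Lahore 0.0595: bracket 0.0531–0.0710 → index 101–150; slope 49/0.0179, offset 0.0064.
AQI = 101 + 49/0.0179·0.0064 ≈ 118.52 ⇒ 119.
Mumbai 0.0553: bracket 0.0531–0.0710 → index 101–150; slope 49/0.0179, offset 0.0022.
AQI = 101 + 49/0.0179·0.0022 ≈ 107.02 ⇒ 107.
AQIs: Salt Lake City=76, Shanghai=99, Lahore=119, Mumbai=107. Salt Lake City (76) − Shanghai (99) = -23.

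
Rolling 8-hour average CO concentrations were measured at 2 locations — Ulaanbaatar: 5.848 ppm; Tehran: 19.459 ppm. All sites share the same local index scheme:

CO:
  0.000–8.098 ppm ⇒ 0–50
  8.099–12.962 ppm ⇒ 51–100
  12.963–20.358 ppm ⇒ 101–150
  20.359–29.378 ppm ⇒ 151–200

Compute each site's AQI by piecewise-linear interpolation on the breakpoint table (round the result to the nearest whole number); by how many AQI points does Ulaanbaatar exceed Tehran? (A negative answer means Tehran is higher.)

-108

Ulaanbaatar: 5.848 ∈ [0.000, 8.098] ↔ index [0, 50].
0 + (5.848−0.000)·(50−0)/(8.098−0.000) = 0 + 5.848·50/8.098 ≈ 36.11, so AQI = 36.
Tehran 19.459: bracket 12.963–20.358 → index 101–150; slope 49/7.395, offset 6.496.
AQI = 101 + 49/7.395·6.496 ≈ 144.04 ⇒ 144.
AQIs: Ulaanbaatar=36, Tehran=144. Ulaanbaatar (36) − Tehran (144) = -108.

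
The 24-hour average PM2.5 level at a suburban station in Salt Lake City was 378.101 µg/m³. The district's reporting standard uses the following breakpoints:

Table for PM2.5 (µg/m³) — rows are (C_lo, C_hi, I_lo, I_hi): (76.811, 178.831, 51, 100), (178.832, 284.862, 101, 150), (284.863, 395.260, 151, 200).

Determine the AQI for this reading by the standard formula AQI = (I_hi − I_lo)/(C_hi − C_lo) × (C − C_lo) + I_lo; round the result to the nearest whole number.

192

PM2.5: 378.101 lies in 284.863–395.260, so I_lo=151, I_hi=200, C_lo=284.863, C_hi=395.260.
(200−151)/(395.260−284.863) × (378.101−284.863) + 151 = 49/110.397 × 93.238 + 151 ≈ 192.38 → 192.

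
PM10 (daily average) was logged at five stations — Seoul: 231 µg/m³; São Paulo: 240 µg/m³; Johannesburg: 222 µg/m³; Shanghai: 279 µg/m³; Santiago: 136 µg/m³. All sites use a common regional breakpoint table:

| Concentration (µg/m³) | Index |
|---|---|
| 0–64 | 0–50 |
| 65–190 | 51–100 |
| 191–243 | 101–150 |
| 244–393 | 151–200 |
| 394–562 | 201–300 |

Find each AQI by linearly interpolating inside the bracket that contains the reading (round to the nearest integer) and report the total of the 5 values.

658

Seoul: 231 lies in 191–243, so I_lo=101, I_hi=150, C_lo=191, C_hi=243.
(150−101)/(243−191) × (231−191) + 101 = 49/52 × 40 + 101 ≈ 138.69 → 139.
São Paulo: 240 lies in 191–243, so I_lo=101, I_hi=150, C_lo=191, C_hi=243.
(150−101)/(243−191) × (240−191) + 101 = 49/52 × 49 + 101 ≈ 147.17 → 147.
Johannesburg: row 191–243 (AQI 101–150). (150−101)·(222−191)/(243−191) + 101 = 49·31/52 + 101 ≈ 130.21 → 130.
Shanghai: 279 ∈ [244, 393] ↔ index [151, 200].
151 + (279−244)·(200−151)/(393−244) = 151 + 35·49/149 ≈ 162.51, so AQI = 163.
Santiago: 136 lies in 65–190, so I_lo=51, I_hi=100, C_lo=65, C_hi=190.
(100−51)/(190−65) × (136−65) + 51 = 49/125 × 71 + 51 ≈ 78.83 → 79.
AQIs: Seoul=139, São Paulo=147, Johannesburg=130, Shanghai=163, Santiago=79. Sum = 139 + 147 + 130 + 163 + 79 = 658.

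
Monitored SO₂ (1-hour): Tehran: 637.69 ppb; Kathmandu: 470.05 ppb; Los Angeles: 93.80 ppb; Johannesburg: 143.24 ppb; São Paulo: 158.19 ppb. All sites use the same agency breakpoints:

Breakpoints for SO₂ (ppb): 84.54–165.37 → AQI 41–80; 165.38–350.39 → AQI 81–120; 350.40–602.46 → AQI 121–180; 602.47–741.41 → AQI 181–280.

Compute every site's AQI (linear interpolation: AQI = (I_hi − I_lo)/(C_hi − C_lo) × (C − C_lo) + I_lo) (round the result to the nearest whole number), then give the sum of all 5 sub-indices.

546

Tehran: 637.69 lies in 602.47–741.41, so I_lo=181, I_hi=280, C_lo=602.47, C_hi=741.41.
(280−181)/(741.41−602.47) × (637.69−602.47) + 181 = 99/138.94 × 35.22 + 181 ≈ 206.10 → 206.
Kathmandu: row 350.40–602.46 (AQI 121–180). (180−121)·(470.05−350.40)/(602.46−350.40) + 121 = 59·119.65/252.06 + 121 ≈ 149.01 → 149.
Los Angeles: row 84.54–165.37 (AQI 41–80). (80−41)·(93.80−84.54)/(165.37−84.54) + 41 = 39·9.26/80.83 + 41 ≈ 45.47 → 45.
Johannesburg: 143.24 ∈ [84.54, 165.37] ↔ index [41, 80].
41 + (143.24−84.54)·(80−41)/(165.37−84.54) = 41 + 58.70·39/80.83 ≈ 69.32, so AQI = 69.
São Paulo: 158.19 lies in 84.54–165.37, so I_lo=41, I_hi=80, C_lo=84.54, C_hi=165.37.
(80−41)/(165.37−84.54) × (158.19−84.54) + 41 = 39/80.83 × 73.65 + 41 ≈ 76.54 → 77.
AQIs: Tehran=206, Kathmandu=149, Los Angeles=45, Johannesburg=69, São Paulo=77. Sum = 206 + 149 + 45 + 69 + 77 = 546.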